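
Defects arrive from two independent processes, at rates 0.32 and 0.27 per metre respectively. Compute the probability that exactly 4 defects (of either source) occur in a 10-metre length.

0.1383

Independent Poisson processes superpose: combined rate λ = 0.32 + 0.27 = 0.59 per metre.
Over the interval, μ = 0.59 × 10 = 5.9 (a 10-metre length = 10 metres).
P(N = 4) = e^(−5.9) · 5.9^4/4! ≈ 0.1383.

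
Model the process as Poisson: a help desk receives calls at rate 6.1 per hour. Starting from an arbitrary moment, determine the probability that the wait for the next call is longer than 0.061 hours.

The wait for the next event is exponential with rate λ = 6.1 per hour.
P(T > 0.061) = e^(−λt) = e^(−6.1 × 0.061) = e^(−0.3721) ≈ 0.6893.

0.6893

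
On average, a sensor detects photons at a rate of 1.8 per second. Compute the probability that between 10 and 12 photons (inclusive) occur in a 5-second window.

0.2884

Over the interval, μ = 1.8 × 5 = 9 (a 5-second window = 5 seconds).
P(10 ≤ N ≤ 12) = Σ_{j=10}^{12} e^(−9) · 9^j/j! ≈ 0.2884.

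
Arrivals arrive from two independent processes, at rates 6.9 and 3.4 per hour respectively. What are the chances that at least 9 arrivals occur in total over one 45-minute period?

0.3691

Independent Poisson processes superpose: combined rate λ = 6.9 + 3.4 = 10.3 per hour.
Over the interval, μ = 10.3 × 0.75 = 7.725 (a 45-minute period = 0.75 hours).
P(N ≥ 9) = 1 − P(N ≤ 8) ≈ 0.3691.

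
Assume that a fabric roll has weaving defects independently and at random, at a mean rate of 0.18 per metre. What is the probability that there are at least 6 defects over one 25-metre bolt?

Over the interval, μ = 0.18 × 25 = 4.5 (a 25-metre bolt = 25 metres).
P(N ≥ 6) = 1 − P(N ≤ 5) = 1 − Σ_{j=0}^{5} e^(−μ) μ^j/j! ≈ 0.2971.

0.2971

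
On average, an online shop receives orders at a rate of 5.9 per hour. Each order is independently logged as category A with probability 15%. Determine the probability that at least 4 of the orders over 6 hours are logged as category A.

0.7758

Thinning: the orders that are logged as category A themselves form a Poisson process with rate 0.15 × 5.9 = 0.885 per hour.
Over the interval, μ = 0.885 × 6 = 5.31 (6 hours).
P(N ≥ 4) = 1 − P(N ≤ 3) ≈ 0.7758.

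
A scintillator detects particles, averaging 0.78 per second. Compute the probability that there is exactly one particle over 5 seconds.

Over the interval, μ = 0.78 × 5 = 3.9 (5 seconds).
P(N = 1) = e^(−μ) μ^1/1! = e^(−3.9) · 3.9^1/1 ≈ 0.0789.

0.0789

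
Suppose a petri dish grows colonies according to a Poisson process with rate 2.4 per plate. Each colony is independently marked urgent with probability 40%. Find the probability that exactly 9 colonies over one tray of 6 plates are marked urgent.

0.0606

Thinning: the colonies that are marked urgent themselves form a Poisson process with rate 0.4 × 2.4 = 0.96 per plate.
Over the interval, μ = 0.96 × 6 = 5.76 (a tray of 6 plates = 6 plates).
P(N = 9) = e^(−5.76) · 5.76^9/9! ≈ 0.0606.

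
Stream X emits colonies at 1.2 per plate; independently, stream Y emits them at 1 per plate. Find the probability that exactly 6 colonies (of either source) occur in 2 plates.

Independent Poisson processes superpose: combined rate λ = 1.2 + 1 = 2.2 per plate.
Over the interval, μ = 2.2 × 2 = 4.4 (2 plates).
P(N = 6) = e^(−4.4) · 4.4^6/6! ≈ 0.1237.

0.1237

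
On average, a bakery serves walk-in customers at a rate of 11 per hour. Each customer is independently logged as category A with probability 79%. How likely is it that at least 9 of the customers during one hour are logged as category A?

0.5029

Thinning: the customers that are logged as category A themselves form a Poisson process with rate 0.79 × 11 = 8.69 per hour.
So μ = 8.69.
P(N ≥ 9) = 1 − P(N ≤ 8) ≈ 0.5029.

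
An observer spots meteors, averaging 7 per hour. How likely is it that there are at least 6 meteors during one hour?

0.6993

With mean μ = 7 per hour,
P(N ≥ 6) = 1 − P(N ≤ 5) = 1 − Σ_{j=0}^{5} e^(−μ) μ^j/j! ≈ 0.6993.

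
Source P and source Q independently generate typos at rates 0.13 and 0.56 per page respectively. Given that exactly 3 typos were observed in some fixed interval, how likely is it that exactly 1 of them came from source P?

0.3723

Given the total, each event is independently from source P with probability p = λ_P/(λ_P+λ_Q) = 0.13/0.69 ≈ 0.1884.
So K ~ Binomial(3, 0.13/0.69): P(K = 1) = C(3,1) · (0.13/0.69)^1 · (0.56/0.69)^2 ≈ 0.3723.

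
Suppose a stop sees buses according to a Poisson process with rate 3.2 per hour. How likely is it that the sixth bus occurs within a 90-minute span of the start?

Over the interval, μ = 3.2 × 1.5 = 4.8 (a 90-minute span = 1.5 hours).
The sixth arrival falls in the interval iff at least 6 events occur there: P(S_6 ≤ t) = P(N ≥ 6) = 1 − P(N ≤ 5) ≈ 0.3490.

0.3490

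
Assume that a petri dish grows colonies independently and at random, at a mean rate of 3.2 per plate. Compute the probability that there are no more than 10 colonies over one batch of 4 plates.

Over the interval, μ = 3.2 × 4 = 12.8 (a batch of 4 plates = 4 plates).
P(N ≤ 10) = Σ_{j=0}^{10} e^(−μ) μ^j/j! ≈ 0.2693.

0.2693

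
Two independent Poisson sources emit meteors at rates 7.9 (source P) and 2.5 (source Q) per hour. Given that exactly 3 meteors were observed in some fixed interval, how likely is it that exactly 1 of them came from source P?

0.1317

Given the total, each event is independently from source P with probability p = λ_P/(λ_P+λ_Q) = 7.9/10.4 ≈ 0.7596.
So K ~ Binomial(3, 7.9/10.4): P(K = 1) = C(3,1) · (7.9/10.4)^1 · (2.5/10.4)^2 ≈ 0.1317.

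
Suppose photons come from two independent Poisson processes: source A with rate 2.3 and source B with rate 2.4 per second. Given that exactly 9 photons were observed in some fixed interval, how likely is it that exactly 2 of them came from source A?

Given the total, each event is independently from source A with probability p = λ_A/(λ_A+λ_B) = 2.3/4.7 ≈ 0.4894.
So K ~ Binomial(9, 2.3/4.7): P(K = 2) = C(9,2) · (2.3/4.7)^2 · (2.4/4.7)^7 ≈ 0.0780.

0.0780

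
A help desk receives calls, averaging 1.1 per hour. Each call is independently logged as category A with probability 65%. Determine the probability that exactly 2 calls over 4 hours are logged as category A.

0.2342

Thinning: the calls that are logged as category A themselves form a Poisson process with rate 0.65 × 1.1 = 0.715 per hour.
Over the interval, μ = 0.715 × 4 = 2.86 (4 hours).
P(N = 2) = e^(−2.86) · 2.86^2/2! ≈ 0.2342.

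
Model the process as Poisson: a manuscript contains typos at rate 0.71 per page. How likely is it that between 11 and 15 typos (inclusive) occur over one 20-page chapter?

Over the interval, μ = 0.71 × 20 = 14.2 (a 20-page chapter = 20 pages).
P(11 ≤ N ≤ 15) = Σ_{j=11}^{15} e^(−14.2) · 14.2^j/j! ≈ 0.4866.

0.4866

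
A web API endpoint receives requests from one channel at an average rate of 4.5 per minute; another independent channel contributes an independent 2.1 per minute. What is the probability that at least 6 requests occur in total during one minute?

0.6453

Independent Poisson processes superpose: combined rate λ = 4.5 + 2.1 = 6.6 per minute.
So μ = 6.6.
P(N ≥ 6) = 1 − P(N ≤ 5) ≈ 0.6453.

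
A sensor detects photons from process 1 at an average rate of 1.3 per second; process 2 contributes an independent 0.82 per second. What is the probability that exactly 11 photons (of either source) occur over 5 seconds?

0.1185

Independent Poisson processes superpose: combined rate λ = 1.3 + 0.82 = 2.12 per second.
Over the interval, μ = 2.12 × 5 = 10.6 (5 seconds).
P(N = 11) = e^(−10.6) · 10.6^11/11! ≈ 0.1185.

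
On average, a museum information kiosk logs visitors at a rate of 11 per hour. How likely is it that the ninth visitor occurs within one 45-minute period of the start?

Over the interval, μ = 11 × 0.75 = 8.25 (a 45-minute period = 0.75 hours).
The ninth arrival falls in the interval iff at least 9 events occur there: P(S_9 ≤ t) = P(N ≥ 9) = 1 − P(N ≤ 8) ≈ 0.4423.

0.4423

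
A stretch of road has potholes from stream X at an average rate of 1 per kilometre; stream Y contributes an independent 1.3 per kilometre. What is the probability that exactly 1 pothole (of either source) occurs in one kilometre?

0.2306

Independent Poisson processes superpose: combined rate λ = 1 + 1.3 = 2.3 per kilometre.
So μ = 2.3.
P(N = 1) = e^(−2.3) · 2.3^1/1! ≈ 0.2306.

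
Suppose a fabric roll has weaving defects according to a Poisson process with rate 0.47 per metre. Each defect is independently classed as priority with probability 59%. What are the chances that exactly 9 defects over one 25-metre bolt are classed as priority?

Thinning: the defects that are classed as priority themselves form a Poisson process with rate 0.59 × 0.47 = 0.2773 per metre.
Over the interval, μ = 0.2773 × 25 = 6.9325 (a 25-metre bolt = 25 metres).
P(N = 9) = e^(−6.9325) · 6.9325^9/9! ≈ 0.0994.

0.0994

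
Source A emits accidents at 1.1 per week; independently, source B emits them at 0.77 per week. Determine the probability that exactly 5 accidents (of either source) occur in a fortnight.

Independent Poisson processes superpose: combined rate λ = 1.1 + 0.77 = 1.87 per week.
Over the interval, μ = 1.87 × 2 = 3.74 (a fortnight = 2 weeks).
P(N = 5) = e^(−3.74) · 3.74^5/5! ≈ 0.1448.

0.1448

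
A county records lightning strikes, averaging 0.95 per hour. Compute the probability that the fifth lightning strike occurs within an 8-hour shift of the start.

Over the interval, μ = 0.95 × 8 = 7.6 (an 8-hour shift = 8 hours).
The fifth arrival falls in the interval iff at least 5 events occur there: P(S_5 ≤ t) = P(N ≥ 5) = 1 − P(N ≤ 4) ≈ 0.8751.

0.8751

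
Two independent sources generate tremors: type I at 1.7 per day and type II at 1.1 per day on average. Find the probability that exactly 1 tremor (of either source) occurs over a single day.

0.1703

Independent Poisson processes superpose: combined rate λ = 1.7 + 1.1 = 2.8 per day.
So μ = 2.8.
P(N = 1) = e^(−2.8) · 2.8^1/1! ≈ 0.1703.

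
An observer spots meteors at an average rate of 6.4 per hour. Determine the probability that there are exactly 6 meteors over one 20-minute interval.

Over the interval, μ = 6.4 × 1/3 ≈ 2.13333 (a 20-minute interval = 1/3 hours).
P(N = 6) = e^(−μ) μ^6/6! = e^(−2.13333) · 2.13333^6/720 ≈ 0.0155.

0.0155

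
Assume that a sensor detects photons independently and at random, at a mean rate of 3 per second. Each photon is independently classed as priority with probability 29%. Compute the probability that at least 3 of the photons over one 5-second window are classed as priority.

Thinning: the photons that are classed as priority themselves form a Poisson process with rate 0.29 × 3 = 0.87 per second.
Over the interval, μ = 0.87 × 5 = 4.35 (a 5-second window = 5 seconds).
P(N ≥ 3) = 1 − P(N ≤ 2) ≈ 0.8088.

0.8088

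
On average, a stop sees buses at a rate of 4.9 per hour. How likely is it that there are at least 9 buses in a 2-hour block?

Over the interval, μ = 4.9 × 2 = 9.8 (a 2-hour block = 2 hours).
P(N ≥ 9) = 1 − P(N ≤ 8) = 1 − Σ_{j=0}^{8} e^(−μ) μ^j/j! ≈ 0.6442.

0.6442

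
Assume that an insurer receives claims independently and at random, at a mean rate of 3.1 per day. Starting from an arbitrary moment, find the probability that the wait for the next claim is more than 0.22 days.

The wait for the next event is exponential with rate λ = 3.1 per day.
P(T > 0.22) = e^(−λt) = e^(−3.1 × 0.22) = e^(−0.682) ≈ 0.5056.

0.5056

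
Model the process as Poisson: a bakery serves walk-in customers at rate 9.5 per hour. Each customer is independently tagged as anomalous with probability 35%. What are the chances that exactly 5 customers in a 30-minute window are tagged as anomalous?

Thinning: the customers that are tagged as anomalous themselves form a Poisson process with rate 0.35 × 9.5 = 3.325 per hour.
Over the interval, μ = 3.325 × 0.5 = 1.6625 (a 30-minute window = 0.5 hours).
P(N = 5) = e^(−1.6625) · 1.6625^5/5! ≈ 0.0201.

0.0201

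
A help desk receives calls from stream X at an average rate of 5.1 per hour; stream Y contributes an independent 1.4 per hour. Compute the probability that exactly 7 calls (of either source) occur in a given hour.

0.1462

Independent Poisson processes superpose: combined rate λ = 5.1 + 1.4 = 6.5 per hour.
So μ = 6.5.
P(N = 7) = e^(−6.5) · 6.5^7/7! ≈ 0.1462.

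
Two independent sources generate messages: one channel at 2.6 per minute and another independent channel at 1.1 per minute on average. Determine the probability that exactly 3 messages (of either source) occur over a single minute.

0.2087

Independent Poisson processes superpose: combined rate λ = 2.6 + 1.1 = 3.7 per minute.
So μ = 3.7.
P(N = 3) = e^(−3.7) · 3.7^3/3! ≈ 0.2087.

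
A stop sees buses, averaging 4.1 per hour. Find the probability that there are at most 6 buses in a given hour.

With mean μ = 4.1 per hour,
P(N ≤ 6) = Σ_{j=0}^{6} e^(−μ) μ^j/j! ≈ 0.8786.

0.8786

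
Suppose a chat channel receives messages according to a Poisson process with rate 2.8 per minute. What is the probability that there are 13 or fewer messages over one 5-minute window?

Over the interval, μ = 2.8 × 5 = 14 (a 5-minute window = 5 minutes).
P(N ≤ 13) = Σ_{j=0}^{13} e^(−μ) μ^j/j! ≈ 0.4644.

0.4644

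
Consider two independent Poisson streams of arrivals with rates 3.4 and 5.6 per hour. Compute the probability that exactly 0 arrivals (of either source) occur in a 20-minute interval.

Independent Poisson processes superpose: combined rate λ = 3.4 + 5.6 = 9 per hour.
Over the interval, μ = 9 × 1/3 = 3 (a 20-minute interval = 1/3 hours).
P(N = 0) = e^(−3) · 3^0/0! ≈ 0.0498.

0.0498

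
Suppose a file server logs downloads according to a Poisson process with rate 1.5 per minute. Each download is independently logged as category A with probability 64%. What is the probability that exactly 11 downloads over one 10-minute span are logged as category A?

Thinning: the downloads that are logged as category A themselves form a Poisson process with rate 0.64 × 1.5 = 0.96 per minute.
Over the interval, μ = 0.96 × 10 = 9.6 (a 10-minute span = 10 minutes).
P(N = 11) = e^(−9.6) · 9.6^11/11! ≈ 0.1083.

0.1083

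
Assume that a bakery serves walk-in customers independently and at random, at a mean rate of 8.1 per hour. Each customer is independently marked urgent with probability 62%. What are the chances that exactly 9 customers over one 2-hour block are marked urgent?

Thinning: the customers that are marked urgent themselves form a Poisson process with rate 0.62 × 8.1 = 5.022 per hour.
Over the interval, μ = 5.022 × 2 = 10.044 (a 2-hour block = 2 hours).
P(N = 9) = e^(−10.044) · 10.044^9/9! ≈ 0.1245.

0.1245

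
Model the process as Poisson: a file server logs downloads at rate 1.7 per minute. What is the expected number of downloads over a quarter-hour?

25.5

E[N] = λt = 1.7 × 15 = 25.5 (a quarter-hour = 15 minutes).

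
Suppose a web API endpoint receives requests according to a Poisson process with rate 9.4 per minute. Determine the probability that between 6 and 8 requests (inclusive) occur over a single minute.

With mean μ = 9.4 per minute,
P(6 ≤ N ≤ 8) = Σ_{j=6}^{8} e^(−9.4) · 9.4^j/j! ≈ 0.3108.

0.3108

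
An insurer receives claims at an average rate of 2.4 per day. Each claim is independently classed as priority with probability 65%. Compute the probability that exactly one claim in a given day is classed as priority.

0.3278

Thinning: the claims that are classed as priority themselves form a Poisson process with rate 0.65 × 2.4 = 1.56 per day.
So μ = 1.56.
P(N = 1) = e^(−1.56) · 1.56^1/1! ≈ 0.3278.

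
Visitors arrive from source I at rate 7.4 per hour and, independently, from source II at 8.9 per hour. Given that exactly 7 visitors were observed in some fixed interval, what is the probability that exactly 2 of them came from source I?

Given the total, each event is independently from source I with probability p = λ_I/(λ_I+λ_II) = 7.4/16.3 ≈ 0.4540.
So K ~ Binomial(7, 7.4/16.3): P(K = 2) = C(7,2) · (7.4/16.3)^2 · (8.9/16.3)^5 ≈ 0.2100.

0.2100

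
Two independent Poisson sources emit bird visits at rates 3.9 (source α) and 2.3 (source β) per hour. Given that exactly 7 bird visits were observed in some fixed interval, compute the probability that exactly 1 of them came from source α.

0.0115

Given the total, each event is independently from source α with probability p = λ_α/(λ_α+λ_β) = 3.9/6.2 ≈ 0.6290.
So K ~ Binomial(7, 3.9/6.2): P(K = 1) = C(7,1) · (3.9/6.2)^1 · (2.3/6.2)^6 ≈ 0.0115.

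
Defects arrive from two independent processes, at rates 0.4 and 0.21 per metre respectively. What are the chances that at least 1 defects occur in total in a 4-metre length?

Independent Poisson processes superpose: combined rate λ = 0.4 + 0.21 = 0.61 per metre.
Over the interval, μ = 0.61 × 4 = 2.44 (a 4-metre length = 4 metres).
P(N ≥ 1) = 1 − P(N ≤ 0) ≈ 0.9128.

0.9128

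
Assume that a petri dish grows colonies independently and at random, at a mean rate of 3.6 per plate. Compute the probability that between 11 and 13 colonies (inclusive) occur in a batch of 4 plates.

Over the interval, μ = 3.6 × 4 = 14.4 (a batch of 4 plates = 4 plates).
P(11 ≤ N ≤ 13) = Σ_{j=11}^{13} e^(−14.4) · 14.4^j/j! ≈ 0.2721.

0.2721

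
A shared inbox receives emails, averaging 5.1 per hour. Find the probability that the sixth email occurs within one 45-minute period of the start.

0.1882

Over the interval, μ = 5.1 × 0.75 = 3.825 (a 45-minute period = 0.75 hours).
The sixth arrival falls in the interval iff at least 6 events occur there: P(S_6 ≤ t) = P(N ≥ 6) = 1 − P(N ≤ 5) ≈ 0.1882.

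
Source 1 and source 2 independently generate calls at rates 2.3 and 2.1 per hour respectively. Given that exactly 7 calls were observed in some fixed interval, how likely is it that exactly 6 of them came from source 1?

Given the total, each event is independently from source 1 with probability p = λ_1/(λ_1+λ_2) = 2.3/4.4 ≈ 0.5227.
So K ~ Binomial(7, 2.3/4.4): P(K = 6) = C(7,6) · (2.3/4.4)^6 · (2.1/4.4)^1 ≈ 0.0682.

0.0682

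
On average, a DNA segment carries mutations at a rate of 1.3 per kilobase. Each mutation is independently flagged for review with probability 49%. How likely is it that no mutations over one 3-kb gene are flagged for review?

0.1479

Thinning: the mutations that are flagged for review themselves form a Poisson process with rate 0.49 × 1.3 = 0.637 per kilobase.
Over the interval, μ = 0.637 × 3 = 1.911 (a 3-kb gene = 3 kilobases).
P(N = 0) = e^(−1.911) · 1.911^0/0! ≈ 0.1479.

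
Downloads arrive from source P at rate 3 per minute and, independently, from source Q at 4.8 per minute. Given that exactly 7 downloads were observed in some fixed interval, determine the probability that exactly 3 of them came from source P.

Given the total, each event is independently from source P with probability p = λ_P/(λ_P+λ_Q) = 3/7.8 ≈ 0.3846.
So K ~ Binomial(7, 3/7.8): P(K = 3) = C(7,3) · (3/7.8)^3 · (4.8/7.8)^4 ≈ 0.2856.

0.2856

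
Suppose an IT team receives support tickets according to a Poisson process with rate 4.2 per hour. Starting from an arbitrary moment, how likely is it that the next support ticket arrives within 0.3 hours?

0.7163

Inter-arrival times are exponential with rate λ = 4.2 per hour.
P(T ≤ 0.3) = 1 − e^(−λt) = 1 − e^(−4.2 × 0.3) = 1 − e^(−1.26) ≈ 0.7163.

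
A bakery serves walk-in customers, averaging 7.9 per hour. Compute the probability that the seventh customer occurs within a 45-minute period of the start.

0.3817

Over the interval, μ = 7.9 × 0.75 = 5.925 (a 45-minute period = 0.75 hours).
The seventh arrival falls in the interval iff at least 7 events occur there: P(S_7 ≤ t) = P(N ≥ 7) = 1 − P(N ≤ 6) ≈ 0.3817.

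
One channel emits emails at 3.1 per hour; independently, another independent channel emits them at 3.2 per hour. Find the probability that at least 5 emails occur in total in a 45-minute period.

0.5100

Independent Poisson processes superpose: combined rate λ = 3.1 + 3.2 = 6.3 per hour.
Over the interval, μ = 6.3 × 0.75 = 4.725 (a 45-minute period = 0.75 hours).
P(N ≥ 5) = 1 − P(N ≤ 4) ≈ 0.5100.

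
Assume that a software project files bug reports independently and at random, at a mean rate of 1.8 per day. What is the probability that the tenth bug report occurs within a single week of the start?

Over the interval, μ = 1.8 × 7 = 12.6 (a week = 7 days).
The tenth arrival falls in the interval iff at least 10 events occur there: P(S_10 ≤ t) = P(N ≥ 10) = 1 − P(N ≤ 9) ≈ 0.8061.

0.8061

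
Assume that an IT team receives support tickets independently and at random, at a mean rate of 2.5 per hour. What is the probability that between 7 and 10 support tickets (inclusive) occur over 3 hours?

0.4841

Over the interval, μ = 2.5 × 3 = 7.5 (3 hours).
P(7 ≤ N ≤ 10) = Σ_{j=7}^{10} e^(−7.5) · 7.5^j/j! ≈ 0.4841.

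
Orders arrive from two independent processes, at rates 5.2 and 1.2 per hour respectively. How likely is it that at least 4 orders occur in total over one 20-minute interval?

Independent Poisson processes superpose: combined rate λ = 5.2 + 1.2 = 6.4 per hour.
Over the interval, μ = 6.4 × 1/3 ≈ 2.13333 (a 20-minute interval = 1/3 hours).
P(N ≥ 4) = 1 − P(N ≤ 3) ≈ 0.1677.

0.1677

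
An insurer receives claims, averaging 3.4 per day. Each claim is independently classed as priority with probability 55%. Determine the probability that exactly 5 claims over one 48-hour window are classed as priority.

0.1448

Thinning: the claims that are classed as priority themselves form a Poisson process with rate 0.55 × 3.4 = 1.87 per day.
Over the interval, μ = 1.87 × 2 = 3.74 (a 48-hour window = 2 days).
P(N = 5) = e^(−3.74) · 3.74^5/5! ≈ 0.1448.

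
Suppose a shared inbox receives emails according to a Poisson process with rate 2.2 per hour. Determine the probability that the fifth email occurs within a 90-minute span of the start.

0.2374

Over the interval, μ = 2.2 × 1.5 = 3.3 (a 90-minute span = 1.5 hours).
The fifth arrival falls in the interval iff at least 5 events occur there: P(S_5 ≤ t) = P(N ≥ 5) = 1 − P(N ≤ 4) ≈ 0.2374.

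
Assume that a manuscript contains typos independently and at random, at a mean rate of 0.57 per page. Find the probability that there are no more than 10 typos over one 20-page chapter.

Over the interval, μ = 0.57 × 20 = 11.4 (a 20-page chapter = 20 pages).
P(N ≤ 10) = Σ_{j=0}^{10} e^(−μ) μ^j/j! ≈ 0.4131.

0.4131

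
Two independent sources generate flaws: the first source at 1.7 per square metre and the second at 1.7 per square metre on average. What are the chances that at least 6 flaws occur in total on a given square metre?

0.1295

Independent Poisson processes superpose: combined rate λ = 1.7 + 1.7 = 3.4 per square metre.
So μ = 3.4.
P(N ≥ 6) = 1 − P(N ≤ 5) ≈ 0.1295.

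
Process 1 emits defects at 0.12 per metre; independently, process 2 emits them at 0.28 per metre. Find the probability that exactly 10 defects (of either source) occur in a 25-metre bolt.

0.1251

Independent Poisson processes superpose: combined rate λ = 0.12 + 0.28 = 0.4 per metre.
Over the interval, μ = 0.4 × 25 = 10 (a 25-metre bolt = 25 metres).
P(N = 10) = e^(−10) · 10^10/10! ≈ 0.1251.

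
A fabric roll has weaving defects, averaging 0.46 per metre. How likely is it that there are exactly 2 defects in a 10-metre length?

Over the interval, μ = 0.46 × 10 = 4.6 (a 10-metre length = 10 metres).
P(N = 2) = e^(−μ) μ^2/2! = e^(−4.6) · 4.6^2/2 ≈ 0.1063.

0.1063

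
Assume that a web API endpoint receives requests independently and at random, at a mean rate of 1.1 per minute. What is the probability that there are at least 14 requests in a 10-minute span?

Over the interval, μ = 1.1 × 10 = 11 (a 10-minute span = 10 minutes).
P(N ≥ 14) = 1 − P(N ≤ 13) = 1 − Σ_{j=0}^{13} e^(−μ) μ^j/j! ≈ 0.2187.

0.2187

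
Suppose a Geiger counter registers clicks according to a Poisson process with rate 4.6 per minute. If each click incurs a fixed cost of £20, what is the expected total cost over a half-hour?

£2760

E[N] = 4.6 × 30 = 138 (a half-hour = 30 minutes); E[cost] = 138 × £20 = £2760.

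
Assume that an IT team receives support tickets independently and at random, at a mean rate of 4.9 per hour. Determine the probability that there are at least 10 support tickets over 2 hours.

0.5168

Over the interval, μ = 4.9 × 2 = 9.8 (2 hours).
P(N ≥ 10) = 1 − P(N ≤ 9) = 1 − Σ_{j=0}^{9} e^(−μ) μ^j/j! ≈ 0.5168.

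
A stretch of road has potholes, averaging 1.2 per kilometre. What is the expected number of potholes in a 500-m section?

E[N] = λt = 1.2 × 0.5 = 0.6 (a 500-m section = 0.5 kilometres).

0.6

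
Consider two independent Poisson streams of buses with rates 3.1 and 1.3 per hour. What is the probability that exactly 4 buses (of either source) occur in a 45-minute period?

0.1823

Independent Poisson processes superpose: combined rate λ = 3.1 + 1.3 = 4.4 per hour.
Over the interval, μ = 4.4 × 0.75 = 3.3 (a 45-minute period = 0.75 hours).
P(N = 4) = e^(−3.3) · 3.3^4/4! ≈ 0.1823.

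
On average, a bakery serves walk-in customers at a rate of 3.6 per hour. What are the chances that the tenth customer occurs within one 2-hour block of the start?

0.1904

Over the interval, μ = 3.6 × 2 = 7.2 (a 2-hour block = 2 hours).
The tenth arrival falls in the interval iff at least 10 events occur there: P(S_10 ≤ t) = P(N ≥ 10) = 1 − P(N ≤ 9) ≈ 0.1904.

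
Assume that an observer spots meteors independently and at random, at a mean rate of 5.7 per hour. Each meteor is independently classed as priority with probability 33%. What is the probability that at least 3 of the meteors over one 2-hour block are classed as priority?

Thinning: the meteors that are classed as priority themselves form a Poisson process with rate 0.33 × 5.7 = 1.881 per hour.
Over the interval, μ = 1.881 × 2 = 3.762 (a 2-hour block = 2 hours).
P(N ≥ 3) = 1 − P(N ≤ 2) ≈ 0.7249.

0.7249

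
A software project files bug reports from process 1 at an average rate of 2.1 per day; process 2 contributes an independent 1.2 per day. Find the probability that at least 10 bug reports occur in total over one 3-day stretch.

0.5295

Independent Poisson processes superpose: combined rate λ = 2.1 + 1.2 = 3.3 per day.
Over the interval, μ = 3.3 × 3 = 9.9 (a 3-day stretch = 3 days).
P(N ≥ 10) = 1 − P(N ≤ 9) ≈ 0.5295.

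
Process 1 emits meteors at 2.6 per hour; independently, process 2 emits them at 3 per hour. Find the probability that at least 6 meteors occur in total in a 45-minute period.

0.2469

Independent Poisson processes superpose: combined rate λ = 2.6 + 3 = 5.6 per hour.
Over the interval, μ = 5.6 × 0.75 = 4.2 (a 45-minute period = 0.75 hours).
P(N ≥ 6) = 1 − P(N ≤ 5) ≈ 0.2469.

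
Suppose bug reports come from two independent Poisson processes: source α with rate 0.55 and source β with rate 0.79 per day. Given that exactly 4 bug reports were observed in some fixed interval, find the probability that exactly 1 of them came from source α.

Given the total, each event is independently from source α with probability p = λ_α/(λ_α+λ_β) = 0.55/1.34 ≈ 0.4104.
So K ~ Binomial(4, 0.55/1.34): P(K = 1) = C(4,1) · (0.55/1.34)^1 · (0.79/1.34)^3 ≈ 0.3364.

0.3364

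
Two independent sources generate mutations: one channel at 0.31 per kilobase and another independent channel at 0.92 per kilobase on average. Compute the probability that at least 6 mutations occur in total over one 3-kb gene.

0.1685

Independent Poisson processes superpose: combined rate λ = 0.31 + 0.92 = 1.23 per kilobase.
Over the interval, μ = 1.23 × 3 = 3.69 (a 3-kb gene = 3 kilobases).
P(N ≥ 6) = 1 − P(N ≤ 5) ≈ 0.1685.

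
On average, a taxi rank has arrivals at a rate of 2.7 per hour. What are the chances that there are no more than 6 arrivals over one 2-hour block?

Over the interval, μ = 2.7 × 2 = 5.4 (a 2-hour block = 2 hours).
P(N ≤ 6) = Σ_{j=0}^{6} e^(−μ) μ^j/j! ≈ 0.7017.

0.7017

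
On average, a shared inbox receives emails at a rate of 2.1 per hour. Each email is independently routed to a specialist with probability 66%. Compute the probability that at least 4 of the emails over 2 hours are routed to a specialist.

Thinning: the emails that are routed to a specialist themselves form a Poisson process with rate 0.66 × 2.1 = 1.386 per hour.
Over the interval, μ = 1.386 × 2 = 2.772 (2 hours).
P(N ≥ 4) = 1 − P(N ≤ 3) ≈ 0.3018.

0.3018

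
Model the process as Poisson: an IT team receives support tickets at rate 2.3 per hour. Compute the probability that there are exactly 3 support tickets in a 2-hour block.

0.1631

Over the interval, μ = 2.3 × 2 = 4.6 (a 2-hour block = 2 hours).
P(N = 3) = e^(−μ) μ^3/3! = e^(−4.6) · 4.6^3/6 ≈ 0.1631.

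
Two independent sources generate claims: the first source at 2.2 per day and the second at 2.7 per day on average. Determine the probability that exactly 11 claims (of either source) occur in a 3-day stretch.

Independent Poisson processes superpose: combined rate λ = 2.2 + 2.7 = 4.9 per day.
Over the interval, μ = 4.9 × 3 = 14.7 (a 3-day stretch = 3 days).
P(N = 11) = e^(−14.7) · 14.7^11/11! ≈ 0.0716.

0.0716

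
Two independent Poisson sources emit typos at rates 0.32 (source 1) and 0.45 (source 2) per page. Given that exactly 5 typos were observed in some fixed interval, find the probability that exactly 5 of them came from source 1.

0.0124

Given the total, each event is independently from source 1 with probability p = λ_1/(λ_1+λ_2) = 0.32/0.77 ≈ 0.4156.
So K ~ Binomial(5, 0.32/0.77): P(K = 5) = C(5,5) · (0.32/0.77)^5 · (0.45/0.77)^0 ≈ 0.0124.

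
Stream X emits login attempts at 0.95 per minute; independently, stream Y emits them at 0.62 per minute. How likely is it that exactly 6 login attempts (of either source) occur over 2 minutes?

Independent Poisson processes superpose: combined rate λ = 0.95 + 0.62 = 1.57 per minute.
Over the interval, μ = 1.57 × 2 = 3.14 (2 minutes).
P(N = 6) = e^(−3.14) · 3.14^6/6! ≈ 0.0576.

0.0576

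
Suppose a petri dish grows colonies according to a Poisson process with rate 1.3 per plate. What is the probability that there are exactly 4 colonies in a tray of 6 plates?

Over the interval, μ = 1.3 × 6 = 7.8 (a tray of 6 plates = 6 plates).
P(N = 4) = e^(−μ) μ^4/4! = e^(−7.8) · 7.8^4/24 ≈ 0.0632.

0.0632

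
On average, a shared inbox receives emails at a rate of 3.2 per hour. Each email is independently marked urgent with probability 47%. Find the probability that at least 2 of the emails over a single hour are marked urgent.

Thinning: the emails that are marked urgent themselves form a Poisson process with rate 0.47 × 3.2 = 1.504 per hour.
So μ = 1.504.
P(N ≥ 2) = 1 − P(N ≤ 1) ≈ 0.4435.

0.4435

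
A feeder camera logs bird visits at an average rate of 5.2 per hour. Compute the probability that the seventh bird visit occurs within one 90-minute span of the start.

Over the interval, μ = 5.2 × 1.5 = 7.8 (a 90-minute span = 1.5 hours).
The seventh arrival falls in the interval iff at least 7 events occur there: P(S_7 ≤ t) = P(N ≥ 7) = 1 − P(N ≤ 6) ≈ 0.6616.

0.6616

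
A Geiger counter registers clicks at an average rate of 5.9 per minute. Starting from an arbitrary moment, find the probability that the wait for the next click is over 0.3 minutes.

The wait for the next event is exponential with rate λ = 5.9 per minute.
P(T > 0.3) = e^(−λt) = e^(−5.9 × 0.3) = e^(−1.77) ≈ 0.1703.

0.1703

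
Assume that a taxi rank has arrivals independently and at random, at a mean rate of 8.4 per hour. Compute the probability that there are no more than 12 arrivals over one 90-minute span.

0.5077

Over the interval, μ = 8.4 × 1.5 = 12.6 (a 90-minute span = 1.5 hours).
P(N ≤ 12) = Σ_{j=0}^{12} e^(−μ) μ^j/j! ≈ 0.5077.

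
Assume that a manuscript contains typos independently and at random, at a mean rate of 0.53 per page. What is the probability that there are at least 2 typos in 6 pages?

Over the interval, μ = 0.53 × 6 = 3.18 (6 pages).
P(N ≥ 2) = 1 − P(N ≤ 1) = 1 − Σ_{j=0}^{1} e^(−μ) μ^j/j! ≈ 0.8262.

0.8262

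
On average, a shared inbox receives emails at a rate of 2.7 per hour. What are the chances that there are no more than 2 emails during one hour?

0.4936

With mean μ = 2.7 per hour,
P(N ≤ 2) = Σ_{j=0}^{2} e^(−μ) μ^j/j! ≈ 0.4936.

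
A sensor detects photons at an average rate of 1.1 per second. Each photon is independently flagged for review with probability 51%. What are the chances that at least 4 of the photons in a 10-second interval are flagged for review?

0.8105

Thinning: the photons that are flagged for review themselves form a Poisson process with rate 0.51 × 1.1 = 0.561 per second.
Over the interval, μ = 0.561 × 10 = 5.61 (a 10-second interval = 10 seconds).
P(N ≥ 4) = 1 − P(N ≤ 3) ≈ 0.8105.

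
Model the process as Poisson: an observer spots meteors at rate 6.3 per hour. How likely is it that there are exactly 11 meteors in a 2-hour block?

0.1074

Over the interval, μ = 6.3 × 2 = 12.6 (a 2-hour block = 2 hours).
P(N = 11) = e^(−μ) μ^11/11! = e^(−12.6) · 12.6^11/39916800 ≈ 0.1074.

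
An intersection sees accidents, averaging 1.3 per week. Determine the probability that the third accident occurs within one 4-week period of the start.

0.8912

Over the interval, μ = 1.3 × 4 = 5.2 (a 4-week period = 4 weeks).
The third arrival falls in the interval iff at least 3 events occur there: P(S_3 ≤ t) = P(N ≥ 3) = 1 − P(N ≤ 2) ≈ 0.8912.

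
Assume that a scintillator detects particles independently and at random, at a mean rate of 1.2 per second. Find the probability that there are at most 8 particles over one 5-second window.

Over the interval, μ = 1.2 × 5 = 6 (a 5-second window = 5 seconds).
P(N ≤ 8) = Σ_{j=0}^{8} e^(−μ) μ^j/j! ≈ 0.8472.

0.8472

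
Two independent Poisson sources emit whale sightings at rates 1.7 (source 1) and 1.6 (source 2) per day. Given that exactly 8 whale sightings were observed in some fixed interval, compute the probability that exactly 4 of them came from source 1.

Given the total, each event is independently from source 1 with probability p = λ_1/(λ_1+λ_2) = 1.7/3.3 ≈ 0.5152.
So K ~ Binomial(8, 1.7/3.3): P(K = 4) = C(8,4) · (1.7/3.3)^4 · (1.6/3.3)^4 ≈ 0.2724.

0.2724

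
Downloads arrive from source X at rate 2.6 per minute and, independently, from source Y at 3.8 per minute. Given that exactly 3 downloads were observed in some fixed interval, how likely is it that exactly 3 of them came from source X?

0.0670

Given the total, each event is independently from source X with probability p = λ_X/(λ_X+λ_Y) = 2.6/6.4 ≈ 0.4062.
So K ~ Binomial(3, 2.6/6.4): P(K = 3) = C(3,3) · (2.6/6.4)^3 · (3.8/6.4)^0 ≈ 0.0670.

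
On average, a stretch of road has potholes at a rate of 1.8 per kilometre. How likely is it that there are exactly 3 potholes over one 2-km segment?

Over the interval, μ = 1.8 × 2 = 3.6 (a 2-km segment = 2 kilometres).
P(N = 3) = e^(−μ) μ^3/3! = e^(−3.6) · 3.6^3/6 ≈ 0.2125.

0.2125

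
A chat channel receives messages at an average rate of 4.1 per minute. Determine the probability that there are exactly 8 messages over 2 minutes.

Over the interval, μ = 4.1 × 2 = 8.2 (2 minutes).
P(N = 8) = e^(−μ) μ^8/8! = e^(−8.2) · 8.2^8/40320 ≈ 0.1392.

0.1392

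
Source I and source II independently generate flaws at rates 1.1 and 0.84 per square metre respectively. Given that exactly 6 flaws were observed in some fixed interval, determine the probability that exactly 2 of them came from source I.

0.1695

Given the total, each event is independently from source I with probability p = λ_I/(λ_I+λ_II) = 1.1/1.94 ≈ 0.5670.
So K ~ Binomial(6, 1.1/1.94): P(K = 2) = C(6,2) · (1.1/1.94)^2 · (0.84/1.94)^4 ≈ 0.1695.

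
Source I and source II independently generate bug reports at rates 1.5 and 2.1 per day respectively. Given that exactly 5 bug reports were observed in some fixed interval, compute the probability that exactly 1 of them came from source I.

Given the total, each event is independently from source I with probability p = λ_I/(λ_I+λ_II) = 1.5/3.6 ≈ 0.4167.
So K ~ Binomial(5, 1.5/3.6): P(K = 1) = C(5,1) · (1.5/3.6)^1 · (2.1/3.6)^4 ≈ 0.2412.

0.2412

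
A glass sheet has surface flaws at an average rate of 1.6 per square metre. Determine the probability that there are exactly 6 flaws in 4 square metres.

Over the interval, μ = 1.6 × 4 = 6.4 (4 square metres).
P(N = 6) = e^(−μ) μ^6/6! = e^(−6.4) · 6.4^6/720 ≈ 0.1586.

0.1586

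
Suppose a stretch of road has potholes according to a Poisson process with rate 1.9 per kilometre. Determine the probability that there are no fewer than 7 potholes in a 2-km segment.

Over the interval, μ = 1.9 × 2 = 3.8 (a 2-km segment = 2 kilometres).
P(N ≥ 7) = 1 − P(N ≤ 6) = 1 − Σ_{j=0}^{6} e^(−μ) μ^j/j! ≈ 0.0909.

0.0909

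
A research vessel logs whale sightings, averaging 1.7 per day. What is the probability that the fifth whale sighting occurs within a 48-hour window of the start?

Over the interval, μ = 1.7 × 2 = 3.4 (a 48-hour window = 2 days).
The fifth arrival falls in the interval iff at least 5 events occur there: P(S_5 ≤ t) = P(N ≥ 5) = 1 − P(N ≤ 4) ≈ 0.2558.

0.2558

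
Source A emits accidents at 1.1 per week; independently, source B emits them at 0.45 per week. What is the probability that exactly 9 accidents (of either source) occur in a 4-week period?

Independent Poisson processes superpose: combined rate λ = 1.1 + 0.45 = 1.55 per week.
Over the interval, μ = 1.55 × 4 = 6.2 (a 4-week period = 4 weeks).
P(N = 9) = e^(−6.2) · 6.2^9/9! ≈ 0.0757.

0.0757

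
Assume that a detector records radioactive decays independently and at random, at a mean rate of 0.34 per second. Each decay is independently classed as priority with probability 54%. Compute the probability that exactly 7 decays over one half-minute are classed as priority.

Thinning: the decays that are classed as priority themselves form a Poisson process with rate 0.54 × 0.34 = 0.1836 per second.
Over the interval, μ = 0.1836 × 30 = 5.508 (a half-minute = 30 seconds).
P(N = 7) = e^(−5.508) · 5.508^7/7! ≈ 0.1237.

0.1237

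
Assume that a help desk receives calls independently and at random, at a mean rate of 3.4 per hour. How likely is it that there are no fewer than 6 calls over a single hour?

0.1295

With mean μ = 3.4 per hour,
P(N ≥ 6) = 1 − P(N ≤ 5) = 1 − Σ_{j=0}^{5} e^(−μ) μ^j/j! ≈ 0.1295.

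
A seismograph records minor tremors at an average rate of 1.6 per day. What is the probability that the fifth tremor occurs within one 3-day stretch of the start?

Over the interval, μ = 1.6 × 3 = 4.8 (a 3-day stretch = 3 days).
The fifth arrival falls in the interval iff at least 5 events occur there: P(S_5 ≤ t) = P(N ≥ 5) = 1 − P(N ≤ 4) ≈ 0.5237.

0.5237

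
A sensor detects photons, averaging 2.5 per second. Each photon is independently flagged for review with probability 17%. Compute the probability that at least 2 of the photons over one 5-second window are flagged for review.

Thinning: the photons that are flagged for review themselves form a Poisson process with rate 0.17 × 2.5 = 0.425 per second.
Over the interval, μ = 0.425 × 5 = 2.125 (a 5-second window = 5 seconds).
P(N ≥ 2) = 1 − P(N ≤ 1) ≈ 0.6268.

0.6268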